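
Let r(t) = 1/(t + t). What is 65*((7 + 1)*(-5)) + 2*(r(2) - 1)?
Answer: -5203/2 ≈ -2601.5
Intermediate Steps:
r(t) = 1/(2*t)
65*((7 + 1)*(-5)) + 2*(r(2) - 1) = 65*((7 + 1)*(-5)) + 2*((½)/2 - 1) = 65*(8*(-5)) + 2*((½)*(½) - 1) = 65*(-40) + 2*(¼ - 1) = -2600 + 2*(-¾) = -2600 - 3/2 = -5203/2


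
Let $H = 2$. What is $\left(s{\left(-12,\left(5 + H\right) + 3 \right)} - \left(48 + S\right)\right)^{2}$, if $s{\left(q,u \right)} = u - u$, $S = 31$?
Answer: $6241$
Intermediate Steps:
$s{\left(q,u \right)} = 0$
$\left(s{\left(-12,\left(5 + H\right) + 3 \right)} - \left(48 + S\right)\right)^{2} = \left(0 - 79\right)^{2} = \left(-79\right)^{2} = 6241$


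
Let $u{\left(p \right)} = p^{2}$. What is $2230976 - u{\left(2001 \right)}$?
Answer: $-1773025$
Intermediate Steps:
$2230976 - u{\left(2001 \right)} = 2230976 - 2001^{2} = 2230976 - 4004001 = -1773025$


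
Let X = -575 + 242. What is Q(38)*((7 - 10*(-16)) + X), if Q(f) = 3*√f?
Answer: -498*√38 ≈ -3069.9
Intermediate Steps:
X = -333
Q(38)*((7 - 10*(-16)) + X) = (3*√38)*((7 - 10*(-16)) - 333) = (3*√38)*((7 + 160) - 333) = (3*√38)*(167 - 333) = (3*√38)*(-166) = -498*√38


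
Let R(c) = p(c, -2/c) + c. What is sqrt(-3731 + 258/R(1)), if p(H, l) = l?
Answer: I*sqrt(3989) ≈ 63.159*I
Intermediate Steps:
R(c) = c - 2/c (R(c) = -2/c + c = c - 2/c)
sqrt(-3731 + 258/R(1)) = sqrt(-3731 + 258/(1 - 2/1)) = sqrt(-3731 + 258/(1 - 2*1)) = sqrt(-3731 + 258/(1 - 2)) = sqrt(-3731 + 258/(-1)) = sqrt(-3731 + 258*(-1)) = sqrt(-3731 - 258) = sqrt(-3989) = I*sqrt(3989)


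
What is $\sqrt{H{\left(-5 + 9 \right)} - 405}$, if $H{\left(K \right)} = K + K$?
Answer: $i \sqrt{397} \approx 19.925 i$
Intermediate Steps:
$H{\left(K \right)} = 2 K$
$\sqrt{H{\left(-5 + 9 \right)} - 405} = \sqrt{2 \left(-5 + 9\right) - 405} = \sqrt{2 \cdot 4 - 405} = \sqrt{8 - 405} = \sqrt{-397} = i \sqrt{397}$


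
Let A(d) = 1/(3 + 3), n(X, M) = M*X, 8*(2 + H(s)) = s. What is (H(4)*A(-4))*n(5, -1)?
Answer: 5/4 ≈ 1.2500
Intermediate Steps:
H(s) = -2 + s/8
A(d) = ⅙ (A(d) = 1/6 = ⅙)
(H(4)*A(-4))*n(5, -1) = ((-2 + (⅛)*4)*(⅙))*(-1*5) = ((-2 + ½)*(⅙))*(-5) = -3/2*⅙*(-5) = -¼*(-5) = 5/4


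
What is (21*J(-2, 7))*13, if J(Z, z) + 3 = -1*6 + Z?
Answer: -3003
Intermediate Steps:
J(Z, z) = -9 + Z (J(Z, z) = -3 + (-1*6 + Z) = -3 + (-6 + Z) = -9 + Z)
(21*J(-2, 7))*13 = (21*(-9 - 2))*13 = (21*(-11))*13 = -231*13 = -3003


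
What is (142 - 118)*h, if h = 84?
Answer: 2016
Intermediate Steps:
(142 - 118)*h = (142 - 118)*84 = 24*84 = 2016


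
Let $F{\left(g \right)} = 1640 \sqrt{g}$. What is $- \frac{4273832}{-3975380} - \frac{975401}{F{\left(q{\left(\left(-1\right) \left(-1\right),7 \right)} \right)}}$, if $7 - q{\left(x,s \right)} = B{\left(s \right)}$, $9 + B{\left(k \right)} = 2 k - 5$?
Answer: $\frac{1068458}{993845} - \frac{139343 \sqrt{7}}{1640} \approx -223.72$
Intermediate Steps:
$B{\left(k \right)} = -14 + 2 k$ ($B{\left(k \right)} = -9 + \left(2 k - 5\right) = -9 + \left(-5 + 2 k\right) = -14 + 2 k$)
$q{\left(x,s \right)} = 21 - 2 s$ ($q{\left(x,s \right)} = 7 - \left(-14 + 2 s\right) = 21 - 2 s$)
$- \frac{4273832}{-3975380} - \frac{975401}{F{\left(q{\left(\left(-1\right) \left(-1\right),7 \right)} \right)}} = - \frac{4273832}{-3975380} - \frac{975401}{1640 \sqrt{21 - 14}} = \left(-4273832\right) \left(- \frac{1}{3975380}\right) - \frac{975401}{1640 \sqrt{21 - 14}} = \frac{1068458}{993845} - \frac{975401}{1640 \sqrt{7}} = \frac{1068458}{993845} - 975401 \frac{\sqrt{7}}{11480} = \frac{1068458}{993845} - \frac{139343 \sqrt{7}}{1640}$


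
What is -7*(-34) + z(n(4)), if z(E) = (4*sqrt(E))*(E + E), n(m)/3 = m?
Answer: 238 + 192*sqrt(3) ≈ 570.55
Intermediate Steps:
n(m) = 3*m
z(E) = 8*E**(3/2) (z(E) = (4*sqrt(E))*(2*E) = 8*E**(3/2))
-7*(-34) + z(n(4)) = -7*(-34) + 8*(3*4)**(3/2) = 238 + 8*12**(3/2) = 238 + 8*(24*sqrt(3)) = 238 + 192*sqrt(3)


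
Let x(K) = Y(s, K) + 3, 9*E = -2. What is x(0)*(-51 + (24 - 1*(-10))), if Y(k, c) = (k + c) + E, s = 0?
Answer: -425/9 ≈ -47.222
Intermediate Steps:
E = -2/9 (E = (⅑)*(-2) = -2/9 ≈ -0.22222)
Y(k, c) = -2/9 + c + k (Y(k, c) = (k + c) - 2/9 = (c + k) - 2/9 = -2/9 + c + k)
x(K) = 25/9 + K (x(K) = (-2/9 + K + 0) + 3 = (-2/9 + K) + 3 = 25/9 + K)
x(0)*(-51 + (24 - 1*(-10))) = (25/9 + 0)*(-51 + (24 - 1*(-10))) = 25*(-51 + (24 + 10))/9 = 25*(-51 + 34)/9 = (25/9)*(-17) = -425/9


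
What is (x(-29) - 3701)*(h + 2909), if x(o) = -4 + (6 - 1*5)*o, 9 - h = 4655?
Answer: 6485958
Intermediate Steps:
h = -4646 (h = 9 - 1*4655 = 9 - 4655 = -4646)
x(o) = -4 + o (x(o) = -4 + (6 - 5)*o = -4 + 1*o = -4 + o)
(x(-29) - 3701)*(h + 2909) = ((-4 - 29) - 3701)*(-4646 + 2909) = (-33 - 3701)*(-1737) = -3734*(-1737) = 6485958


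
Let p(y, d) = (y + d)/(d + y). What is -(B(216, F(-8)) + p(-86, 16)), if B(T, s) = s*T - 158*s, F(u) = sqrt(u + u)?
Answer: -1 - 232*I ≈ -1.0 - 232.0*I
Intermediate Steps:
F(u) = sqrt(2)*sqrt(u) (F(u) = sqrt(2*u) = sqrt(2)*sqrt(u))
B(T, s) = -158*s + T*s (B(T, s) = T*s - 158*s = -158*s + T*s)
p(y, d) = 1 (p(y, d) = (d + y)/(d + y) = 1)
-(B(216, F(-8)) + p(-86, 16)) = -((sqrt(2)*sqrt(-8))*(-158 + 216) + 1) = -((sqrt(2)*(2*I*sqrt(2)))*58 + 1) = -((4*I)*58 + 1) = -(232*I + 1) = -(1 + 232*I) = -1 - 232*I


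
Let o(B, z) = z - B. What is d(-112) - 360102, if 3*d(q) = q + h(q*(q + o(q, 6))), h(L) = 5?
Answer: -1080413/3 ≈ -3.6014e+5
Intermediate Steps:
d(q) = 5/3 + q/3 (d(q) = (q + 5)/3 = (5 + q)/3 = 5/3 + q/3)
d(-112) - 360102 = (5/3 + (⅓)*(-112)) - 360102 = (5/3 - 112/3) - 360102 = -107/3 - 360102 = -1080413/3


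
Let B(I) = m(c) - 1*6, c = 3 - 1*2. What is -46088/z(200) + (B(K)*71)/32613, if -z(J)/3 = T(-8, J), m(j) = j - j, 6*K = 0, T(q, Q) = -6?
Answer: -250512602/97839 ≈ -2560.5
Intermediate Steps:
K = 0 (K = (⅙)*0 = 0)
c = 1 (c = 3 - 2 = 1)
m(j) = 0
z(J) = 18 (z(J) = -3*(-6) = 18)
B(I) = -6 (B(I) = 0 - 1*6 = 0 - 6 = -6)
-46088/z(200) + (B(K)*71)/32613 = -46088/18 - 6*71/32613 = -46088*1/18 - 426*1/32613 = -23044/9 - 142/10871 = -250512602/97839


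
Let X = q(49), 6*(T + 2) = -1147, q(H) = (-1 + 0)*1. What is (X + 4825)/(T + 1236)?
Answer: 28944/6257 ≈ 4.6259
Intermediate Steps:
q(H) = -1 (q(H) = -1*1 = -1)
T = -1159/6 (T = -2 + (⅙)*(-1147) = -2 - 1147/6 = -1159/6 ≈ -193.17)
X = -1
(X + 4825)/(T + 1236) = (-1 + 4825)/(-1159/6 + 1236) = 4824/(6257/6) = 4824*(6/6257) = 28944/6257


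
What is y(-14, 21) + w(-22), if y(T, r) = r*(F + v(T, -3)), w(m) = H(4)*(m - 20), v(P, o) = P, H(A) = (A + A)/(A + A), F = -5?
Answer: -441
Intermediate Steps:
H(A) = 1 (H(A) = (2*A)/((2*A)) = (2*A)*(1/(2*A)) = 1)
w(m) = -20 + m (w(m) = 1*(m - 20) = 1*(-20 + m) = -20 + m)
y(T, r) = r*(-5 + T)
y(-14, 21) + w(-22) = 21*(-5 - 14) + (-20 - 22) = 21*(-19) - 42 = -399 - 42 = -441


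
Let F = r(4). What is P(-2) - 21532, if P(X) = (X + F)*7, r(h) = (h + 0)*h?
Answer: -21434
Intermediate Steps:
r(h) = h² (r(h) = h*h = h²)
F = 16 (F = 4² = 16)
P(X) = 112 + 7*X (P(X) = (X + 16)*7 = (16 + X)*7 = 112 + 7*X)
P(-2) - 21532 = (112 + 7*(-2)) - 21532 = (112 - 14) - 21532 = 98 - 21532 = -21434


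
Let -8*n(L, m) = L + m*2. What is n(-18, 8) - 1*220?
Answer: -879/4 ≈ -219.75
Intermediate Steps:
n(L, m) = -m/4 - L/8 (n(L, m) = -(L + m*2)/8 = -(L + 2*m)/8 = -m/4 - L/8)
n(-18, 8) - 1*220 = (-¼*8 - ⅛*(-18)) - 1*220 = (-2 + 9/4) - 220 = ¼ - 220 = -879/4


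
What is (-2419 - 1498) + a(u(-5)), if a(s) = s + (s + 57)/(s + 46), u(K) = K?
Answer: -160750/41 ≈ -3920.7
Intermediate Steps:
a(s) = s + (57 + s)/(46 + s)
(-2419 - 1498) + a(u(-5)) = (-2419 - 1498) + (57 + (-5)**2 + 47*(-5))/(46 - 5) = -3917 + (57 + 25 - 235)/41 = -3917 + (1/41)*(-153) = -3917 - 153/41 = -160750/41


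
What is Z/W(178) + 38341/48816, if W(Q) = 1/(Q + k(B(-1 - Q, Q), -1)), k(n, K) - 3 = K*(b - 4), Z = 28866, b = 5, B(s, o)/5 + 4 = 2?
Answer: 253642116421/48816 ≈ 5.1959e+6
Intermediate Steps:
B(s, o) = -10 (B(s, o) = -20 + 5*2 = -20 + 10 = -10)
k(n, K) = 3 + K (k(n, K) = 3 + K*(5 - 4) = 3 + K*1 = 3 + K)
W(Q) = 1/(2 + Q) (W(Q) = 1/(Q + (3 - 1)) = 1/(Q + 2) = 1/(2 + Q))
Z/W(178) + 38341/48816 = 28866/(1/(2 + 178)) + 38341/48816 = 28866/(1/180) + 38341*(1/48816) = 28866/(1/180) + 38341/48816 = 28866*180 + 38341/48816 = 5195880 + 38341/48816 = 253642116421/48816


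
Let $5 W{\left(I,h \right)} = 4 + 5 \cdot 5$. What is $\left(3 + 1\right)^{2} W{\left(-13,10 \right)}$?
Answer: $\frac{464}{5} \approx 92.8$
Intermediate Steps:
$W{\left(I,h \right)} = \frac{29}{5}$ ($W{\left(I,h \right)} = \frac{4 + 5 \cdot 5}{5} = \frac{4 + 25}{5} = \frac{1}{5} \cdot 29 = \frac{29}{5}$)
$\left(3 + 1\right)^{2} W{\left(-13,10 \right)} = \left(3 + 1\right)^{2} \cdot \frac{29}{5} = 4^{2} \cdot \frac{29}{5} = 16 \cdot \frac{29}{5} = \frac{464}{5}$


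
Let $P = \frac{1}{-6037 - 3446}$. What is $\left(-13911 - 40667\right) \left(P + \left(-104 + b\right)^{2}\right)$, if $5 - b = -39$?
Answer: $- \frac{64249219718}{327} \approx -1.9648 \cdot 10^{8}$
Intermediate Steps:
$b = 44$ ($b = 5 - -39 = 5 + 39 = 44$)
$P = - \frac{1}{9483}$ ($P = \frac{1}{-9483} = - \frac{1}{9483} \approx -0.00010545$)
$\left(-13911 - 40667\right) \left(P + \left(-104 + b\right)^{2}\right) = \left(-13911 - 40667\right) \left(- \frac{1}{9483} + \left(-104 + 44\right)^{2}\right) = - 54578 \left(- \frac{1}{9483} + \left(-60\right)^{2}\right) = - 54578 \left(- \frac{1}{9483} + 3600\right) = \left(-54578\right) \frac{34138799}{9483} = - \frac{64249219718}{327}$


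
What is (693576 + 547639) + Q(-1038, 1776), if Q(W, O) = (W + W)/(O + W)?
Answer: 152669099/123 ≈ 1.2412e+6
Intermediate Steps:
Q(W, O) = 2*W/(O + W) (Q(W, O) = (2*W)/(O + W) = 2*W/(O + W))
(693576 + 547639) + Q(-1038, 1776) = (693576 + 547639) + 2*(-1038)/(1776 - 1038) = 1241215 + 2*(-1038)/738 = 1241215 + 2*(-1038)*(1/738) = 1241215 - 346/123 = 152669099/123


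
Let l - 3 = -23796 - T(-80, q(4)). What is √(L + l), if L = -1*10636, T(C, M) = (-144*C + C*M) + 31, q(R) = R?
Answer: 2*I*√11415 ≈ 213.68*I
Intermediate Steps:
T(C, M) = 31 - 144*C + C*M
L = -10636
l = -35024 (l = 3 + (-23796 - (31 - 144*(-80) - 80*4)) = 3 + (-23796 - (31 + 11520 - 320)) = 3 + (-23796 - 1*11231) = 3 + (-23796 - 11231) = 3 - 35027 = -35024)
√(L + l) = √(-10636 - 35024) = √(-45660) = 2*I*√11415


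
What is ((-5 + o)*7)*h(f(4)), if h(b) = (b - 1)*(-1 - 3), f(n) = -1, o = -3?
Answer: -448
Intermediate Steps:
h(b) = 4 - 4*b (h(b) = (-1 + b)*(-4) = 4 - 4*b)
((-5 + o)*7)*h(f(4)) = ((-5 - 3)*7)*(4 - 4*(-1)) = (-8*7)*(4 + 4) = -56*8 = -448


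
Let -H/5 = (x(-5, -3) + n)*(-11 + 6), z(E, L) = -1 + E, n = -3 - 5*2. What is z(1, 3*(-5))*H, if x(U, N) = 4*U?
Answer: 0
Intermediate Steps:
n = -13 (n = -3 - 10 = -13)
H = -825 (H = -5*(4*(-5) - 13)*(-11 + 6) = -5*(-20 - 13)*(-5) = -(-165)*(-5) = -5*165 = -825)
z(1, 3*(-5))*H = (-1 + 1)*(-825) = 0*(-825) = 0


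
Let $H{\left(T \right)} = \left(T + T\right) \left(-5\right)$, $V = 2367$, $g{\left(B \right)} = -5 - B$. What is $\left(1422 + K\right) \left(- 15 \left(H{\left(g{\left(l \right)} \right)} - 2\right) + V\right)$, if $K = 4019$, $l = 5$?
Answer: $4880577$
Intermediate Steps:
$H{\left(T \right)} = - 10 T$ ($H{\left(T \right)} = 2 T \left(-5\right) = - 10 T$)
$\left(1422 + K\right) \left(- 15 \left(H{\left(g{\left(l \right)} \right)} - 2\right) + V\right) = \left(1422 + 4019\right) \left(- 15 \left(- 10 \left(-5 - 5\right) - 2\right) + 2367\right) = 5441 \left(- 15 \left(- 10 \left(-5 - 5\right) - 2\right) + 2367\right) = 5441 \left(- 15 \left(\left(-10\right) \left(-10\right) - 2\right) + 2367\right) = 5441 \left(- 15 \left(100 - 2\right) + 2367\right) = 5441 \left(\left(-15\right) 98 + 2367\right) = 5441 \left(-1470 + 2367\right) = 5441 \cdot 897 = 4880577$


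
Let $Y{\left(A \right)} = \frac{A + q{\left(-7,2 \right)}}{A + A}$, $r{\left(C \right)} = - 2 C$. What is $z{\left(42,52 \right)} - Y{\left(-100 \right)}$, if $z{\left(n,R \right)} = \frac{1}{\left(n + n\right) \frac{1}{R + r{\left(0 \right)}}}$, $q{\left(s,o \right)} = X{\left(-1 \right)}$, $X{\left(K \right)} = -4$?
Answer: $\frac{52}{525} \approx 0.099048$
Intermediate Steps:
$q{\left(s,o \right)} = -4$
$z{\left(n,R \right)} = \frac{R}{2 n}$ ($z{\left(n,R \right)} = \frac{1}{\left(n + n\right) \frac{1}{R - 0}} = \frac{1}{2 n \frac{1}{R + 0}} = \frac{1}{2 n \frac{1}{R}} = \frac{R}{2 n}$)
$Y{\left(A \right)} = \frac{-4 + A}{2 A}$ ($Y{\left(A \right)} = \frac{A - 4}{A + A} = \frac{-4 + A}{2 A}$)
$z{\left(42,52 \right)} - Y{\left(-100 \right)} = \frac{1}{2} \cdot 52 \cdot \frac{1}{42} - \frac{-4 - 100}{2 \left(-100\right)} = \frac{1}{2} \cdot 52 \cdot \frac{1}{42} - \frac{1}{2} \left(- \frac{1}{100}\right) \left(-104\right) = \frac{13}{21} - \frac{13}{25} = \frac{52}{525}$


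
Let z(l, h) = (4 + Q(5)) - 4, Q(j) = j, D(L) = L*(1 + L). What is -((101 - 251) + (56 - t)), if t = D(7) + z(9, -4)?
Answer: 155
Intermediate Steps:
z(l, h) = 5 (z(l, h) = (4 + 5) - 4 = 9 - 4 = 5)
t = 61 (t = 7*(1 + 7) + 5 = 7*8 + 5 = 56 + 5 = 61)
-((101 - 251) + (56 - t)) = -((101 - 251) + (56 - 1*61)) = -(-150 + (56 - 61)) = -(-150 - 5) = -1*(-155) = 155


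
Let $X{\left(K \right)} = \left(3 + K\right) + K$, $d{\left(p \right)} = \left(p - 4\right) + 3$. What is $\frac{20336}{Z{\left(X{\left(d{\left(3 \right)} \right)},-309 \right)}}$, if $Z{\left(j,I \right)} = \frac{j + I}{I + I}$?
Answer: $\frac{6283824}{151} \approx 41615.0$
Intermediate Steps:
$d{\left(p \right)} = -1 + p$ ($d{\left(p \right)} = \left(-4 + p\right) + 3 = -1 + p$)
$X{\left(K \right)} = 3 + 2 K$
$Z{\left(j,I \right)} = \frac{I + j}{2 I}$
$\frac{20336}{Z{\left(X{\left(d{\left(3 \right)} \right)},-309 \right)}} = \frac{20336}{\frac{1}{2} \frac{1}{-309} \left(-309 + \left(3 + 2 \left(-1 + 3\right)\right)\right)} = \frac{20336}{\frac{1}{2} \left(- \frac{1}{309}\right) \left(-309 + \left(3 + 2 \cdot 2\right)\right)} = \frac{20336}{\frac{1}{2} \left(- \frac{1}{309}\right) \left(-309 + \left(3 + 4\right)\right)} = \frac{20336}{\frac{1}{2} \left(- \frac{1}{309}\right) \left(-309 + 7\right)} = \frac{20336}{\frac{1}{2} \left(- \frac{1}{309}\right) \left(-302\right)} = \frac{20336}{\frac{151}{309}} = 20336 \cdot \frac{309}{151} = \frac{6283824}{151}$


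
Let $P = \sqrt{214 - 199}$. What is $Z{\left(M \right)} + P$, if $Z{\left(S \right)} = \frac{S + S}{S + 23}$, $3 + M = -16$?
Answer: $- \frac{19}{2} + \sqrt{15} \approx -5.627$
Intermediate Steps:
$M = -19$ ($M = -3 - 16 = -19$)
$P = \sqrt{15} \approx 3.873$
$Z{\left(S \right)} = \frac{2 S}{23 + S}$
$Z{\left(M \right)} + P = 2 \left(-19\right) \frac{1}{23 - 19} + \sqrt{15} = 2 \left(-19\right) \frac{1}{4} + \sqrt{15} = - \frac{19}{2} + \sqrt{15}$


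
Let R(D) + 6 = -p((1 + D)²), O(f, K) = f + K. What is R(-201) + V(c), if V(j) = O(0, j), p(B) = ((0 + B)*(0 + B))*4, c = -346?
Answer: -6400000352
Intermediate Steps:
p(B) = 4*B² (p(B) = (B*B)*4 = B²*4 = 4*B²)
O(f, K) = K + f
V(j) = j (V(j) = j + 0 = j)
R(D) = -6 - 4*(1 + D)⁴ (R(D) = -6 - 4*((1 + D)²)² = -6 - 4*(1 + D)⁴)
R(-201) + V(c) = (-6 - 4*(1 - 201)⁴) - 346 = (-6 - 4*(-200)⁴) - 346 = (-6 - 4*1600000000) - 346 = (-6 - 6400000000) - 346 = -6400000006 - 346 = -6400000352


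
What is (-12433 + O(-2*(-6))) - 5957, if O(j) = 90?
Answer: -18300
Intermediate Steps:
(-12433 + O(-2*(-6))) - 5957 = (-12433 + 90) - 5957 = -12343 - 5957 = -18300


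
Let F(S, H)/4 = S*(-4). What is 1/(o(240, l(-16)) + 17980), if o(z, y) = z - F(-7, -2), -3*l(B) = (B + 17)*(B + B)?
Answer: 1/18108 ≈ 5.5224e-5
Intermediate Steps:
l(B) = -2*B*(17 + B)/3 (l(B) = -(B + 17)*(B + B)/3 = -(17 + B)*2*B/3 = -2*B*(17 + B)/3)
F(S, H) = -16*S (F(S, H) = 4*(S*(-4)) = 4*(-4*S) = -16*S)
o(z, y) = -112 + z (o(z, y) = z - (-16)*(-7) = z - 1*112 = z - 112 = -112 + z)
1/(o(240, l(-16)) + 17980) = 1/((-112 + 240) + 17980) = 1/(128 + 17980) = 1/18108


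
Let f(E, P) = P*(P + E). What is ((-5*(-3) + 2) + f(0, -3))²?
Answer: 676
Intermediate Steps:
f(E, P) = P*(E + P)
((-5*(-3) + 2) + f(0, -3))² = ((-5*(-3) + 2) - 3*(0 - 3))² = ((15 + 2) - 3*(-3))² = (17 + 9)² = 26² = 676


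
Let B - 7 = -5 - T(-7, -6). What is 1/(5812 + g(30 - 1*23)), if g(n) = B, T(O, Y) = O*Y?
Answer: 1/5772 ≈ 0.00017325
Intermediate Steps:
B = -40 (B = 7 + (-5 - (-7)*(-6)) = 7 + (-5 - 1*42) = 7 + (-5 - 42) = 7 - 47 = -40)
g(n) = -40
1/(5812 + g(30 - 1*23)) = 1/(5812 - 40) = 1/5772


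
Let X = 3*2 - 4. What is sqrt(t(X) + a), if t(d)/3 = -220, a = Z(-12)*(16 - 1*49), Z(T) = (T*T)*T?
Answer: 2*sqrt(14091) ≈ 237.41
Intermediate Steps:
X = 2 (X = 6 - 4 = 2)
Z(T) = T**3 (Z(T) = T**2*T = T**3)
a = 57024 (a = (-12)**3*(16 - 1*49) = -1728*(16 - 49) = -1728*(-33) = 57024)
t(d) = -660 (t(d) = 3*(-220) = -660)
sqrt(t(X) + a) = sqrt(-660 + 57024) = sqrt(56364) = 2*sqrt(14091)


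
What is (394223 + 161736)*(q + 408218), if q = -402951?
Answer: 2928236053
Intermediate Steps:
(394223 + 161736)*(q + 408218) = (394223 + 161736)*(-402951 + 408218) = 555959*5267 = 2928236053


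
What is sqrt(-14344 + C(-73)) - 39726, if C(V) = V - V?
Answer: -39726 + 2*I*sqrt(3586) ≈ -39726.0 + 119.77*I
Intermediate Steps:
C(V) = 0
sqrt(-14344 + C(-73)) - 39726 = sqrt(-14344 + 0) - 39726 = sqrt(-14344) - 39726 = 2*I*sqrt(3586) - 39726 = -39726 + 2*I*sqrt(3586)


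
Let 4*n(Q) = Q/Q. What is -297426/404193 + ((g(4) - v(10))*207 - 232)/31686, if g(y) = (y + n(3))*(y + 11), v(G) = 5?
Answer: -6136694521/17076345864 ≈ -0.35937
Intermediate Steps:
n(Q) = ¼ (n(Q) = (Q/Q)/4 = (¼)*1 = ¼)
g(y) = (11 + y)*(¼ + y) (g(y) = (y + ¼)*(y + 11) = (¼ + y)*(11 + y) = (11 + y)*(¼ + y))
-297426/404193 + ((g(4) - v(10))*207 - 232)/31686 = -297426/404193 + (((11/4 + 4² + (45/4)*4) - 1*5)*207 - 232)/31686 = -297426*1/404193 + (((11/4 + 16 + 45) - 5)*207 - 232)*(1/31686) = -99142/134731 + ((255/4 - 5)*207 - 232)*(1/31686) = -99142/134731 + ((235/4)*207 - 232)*(1/31686) = -99142/134731 + (48645/4 - 232)*(1/31686) = -99142/134731 + (47717/4)*(1/31686) = -99142/134731 + 47717/126744 = -6136694521/17076345864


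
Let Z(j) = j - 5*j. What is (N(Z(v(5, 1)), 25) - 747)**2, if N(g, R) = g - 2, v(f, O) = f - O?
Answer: 585225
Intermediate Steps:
Z(j) = -4*j
N(g, R) = -2 + g
(N(Z(v(5, 1)), 25) - 747)**2 = ((-2 - 4*(5 - 1*1)) - 747)**2 = ((-2 - 4*(5 - 1)) - 747)**2 = ((-2 - 4*4) - 747)**2 = ((-2 - 16) - 747)**2 = (-18 - 747)**2 = (-765)**2 = 585225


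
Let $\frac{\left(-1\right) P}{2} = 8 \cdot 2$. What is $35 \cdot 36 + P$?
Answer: $1228$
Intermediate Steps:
$P = -32$ ($P = - 2 \cdot 8 \cdot 2 = \left(-2\right) 16 = -32$)
$35 \cdot 36 + P = 35 \cdot 36 - 32 = 1260 - 32 = 1228$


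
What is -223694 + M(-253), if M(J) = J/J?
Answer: -223693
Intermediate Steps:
M(J) = 1
-223694 + M(-253) = -223694 + 1 = -223693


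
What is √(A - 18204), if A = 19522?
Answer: √1318 ≈ 36.304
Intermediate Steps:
√(A - 18204) = √(19522 - 18204) = √1318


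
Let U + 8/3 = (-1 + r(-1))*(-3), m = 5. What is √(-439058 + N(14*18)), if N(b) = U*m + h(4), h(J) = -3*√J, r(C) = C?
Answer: I*√3951426/3 ≈ 662.61*I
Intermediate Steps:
U = 10/3 (U = -8/3 + (-1 - 1)*(-3) = -8/3 - 2*(-3) = -8/3 + 6 = 10/3 ≈ 3.3333)
N(b) = 32/3 (N(b) = (10/3)*5 - 3*√4 = 50/3 - 3*2 = 50/3 - 6 = 32/3)
√(-439058 + N(14*18)) = √(-439058 + 32/3) = √(-1317142/3) = I*√3951426/3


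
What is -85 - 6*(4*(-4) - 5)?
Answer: 41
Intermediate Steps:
-85 - 6*(4*(-4) - 5) = -85 - 6*(-16 - 5) = -85 - 6*(-21) = -85 + 126 = 41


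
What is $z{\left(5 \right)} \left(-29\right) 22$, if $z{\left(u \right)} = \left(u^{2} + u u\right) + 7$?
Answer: $-36366$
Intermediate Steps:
$z{\left(u \right)} = 7 + 2 u^{2}$ ($z{\left(u \right)} = \left(u^{2} + u^{2}\right) + 7 = 2 u^{2} + 7 = 7 + 2 u^{2}$)
$z{\left(5 \right)} \left(-29\right) 22 = \left(7 + 2 \cdot 5^{2}\right) \left(-29\right) 22 = \left(7 + 2 \cdot 25\right) \left(-29\right) 22 = \left(7 + 50\right) \left(-29\right) 22 = 57 \left(-29\right) 22 = \left(-1653\right) 22 = -36366$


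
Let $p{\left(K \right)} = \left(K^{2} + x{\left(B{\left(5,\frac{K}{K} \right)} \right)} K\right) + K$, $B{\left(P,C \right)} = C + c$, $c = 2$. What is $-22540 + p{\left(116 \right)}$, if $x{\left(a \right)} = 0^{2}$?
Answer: $-8968$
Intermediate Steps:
$B{\left(P,C \right)} = 2 + C$ ($B{\left(P,C \right)} = C + 2 = 2 + C$)
$x{\left(a \right)} = 0$
$p{\left(K \right)} = K + K^{2}$ ($p{\left(K \right)} = \left(K^{2} + 0 K\right) + K = \left(K^{2} + 0\right) + K = K^{2} + K = K + K^{2}$)
$-22540 + p{\left(116 \right)} = -22540 + 116 \left(1 + 116\right) = -22540 + 116 \cdot 117 = -22540 + 13572 = -8968$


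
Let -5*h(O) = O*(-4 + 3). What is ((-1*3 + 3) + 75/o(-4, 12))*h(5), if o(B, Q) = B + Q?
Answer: 75/8 ≈ 9.3750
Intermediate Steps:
h(O) = O/5 (h(O) = -O*(-4 + 3)/5 = -O*(-1)/5 = -(-1)*O/5 = O/5)
((-1*3 + 3) + 75/o(-4, 12))*h(5) = ((-1*3 + 3) + 75/(-4 + 12))*((⅕)*5) = ((-3 + 3) + 75/8)*1 = (0 + 75*(⅛))*1 = (0 + 75/8)*1 = (75/8)*1 = 75/8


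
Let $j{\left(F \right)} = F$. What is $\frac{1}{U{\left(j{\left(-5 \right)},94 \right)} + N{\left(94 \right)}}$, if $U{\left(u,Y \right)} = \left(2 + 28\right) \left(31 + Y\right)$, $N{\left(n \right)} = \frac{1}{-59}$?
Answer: $\frac{59}{221249} \approx 0.00026667$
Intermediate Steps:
$N{\left(n \right)} = - \frac{1}{59}$
$U{\left(u,Y \right)} = 930 + 30 Y$ ($U{\left(u,Y \right)} = 30 \left(31 + Y\right) = 930 + 30 Y$)
$\frac{1}{U{\left(j{\left(-5 \right)},94 \right)} + N{\left(94 \right)}} = \frac{1}{\left(930 + 30 \cdot 94\right) - \frac{1}{59}} = \frac{1}{\left(930 + 2820\right) - \frac{1}{59}} = \frac{1}{3750 - \frac{1}{59}} = \frac{1}{\frac{221249}{59}} = \frac{59}{221249}$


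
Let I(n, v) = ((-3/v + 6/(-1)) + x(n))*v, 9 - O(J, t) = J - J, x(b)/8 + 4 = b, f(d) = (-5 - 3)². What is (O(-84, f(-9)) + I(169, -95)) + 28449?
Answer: -96375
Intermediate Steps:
f(d) = 64 (f(d) = (-8)² = 64)
x(b) = -32 + 8*b
O(J, t) = 9 (O(J, t) = 9 - (J - J) = 9 - 1*0 = 9 + 0 = 9)
I(n, v) = v*(-38 - 3/v + 8*n) (I(n, v) = ((-3/v + 6/(-1)) + (-32 + 8*n))*v = ((-3/v + 6*(-1)) + (-32 + 8*n))*v = ((-3/v - 6) + (-32 + 8*n))*v = ((-6 - 3/v) + (-32 + 8*n))*v = (-38 - 3/v + 8*n)*v = v*(-38 - 3/v + 8*n))
(O(-84, f(-9)) + I(169, -95)) + 28449 = (9 + (-3 - 38*(-95) + 8*169*(-95))) + 28449 = (9 + (-3 + 3610 - 128440)) + 28449 = (9 - 124833) + 28449 = -124824 + 28449 = -96375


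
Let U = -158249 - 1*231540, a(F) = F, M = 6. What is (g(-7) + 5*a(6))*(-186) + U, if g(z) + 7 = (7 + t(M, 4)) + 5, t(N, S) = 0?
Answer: -396299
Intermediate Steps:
g(z) = 5 (g(z) = -7 + ((7 + 0) + 5) = -7 + (7 + 5) = -7 + 12 = 5)
U = -389789 (U = -158249 - 231540 = -389789)
(g(-7) + 5*a(6))*(-186) + U = (5 + 5*6)*(-186) - 389789 = (5 + 30)*(-186) - 389789 = 35*(-186) - 389789 = -6510 - 389789 = -396299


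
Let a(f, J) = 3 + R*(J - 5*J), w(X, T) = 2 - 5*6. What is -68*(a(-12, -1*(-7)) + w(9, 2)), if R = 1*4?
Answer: 9316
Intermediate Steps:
R = 4
w(X, T) = -28 (w(X, T) = 2 - 30 = -28)
a(f, J) = 3 - 16*J (a(f, J) = 3 + 4*(J - 5*J) = 3 + 4*(-4*J) = 3 - 16*J)
-68*(a(-12, -1*(-7)) + w(9, 2)) = -68*((3 - (-16)*(-7)) - 28) = -68*((3 - 16*7) - 28) = -68*((3 - 112) - 28) = -68*(-109 - 28) = -68*(-137) = 9316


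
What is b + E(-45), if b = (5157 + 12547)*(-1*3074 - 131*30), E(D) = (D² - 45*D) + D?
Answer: -123994811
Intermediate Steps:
E(D) = D² - 44*D
b = -123998816 (b = 17704*(-3074 - 3930) = 17704*(-7004) = -123998816)
b + E(-45) = -123998816 - 45*(-44 - 45) = -123998816 - 45*(-89) = -123998816 + 4005 = -123994811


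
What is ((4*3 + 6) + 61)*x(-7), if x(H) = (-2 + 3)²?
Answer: 79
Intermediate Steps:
x(H) = 1 (x(H) = 1² = 1)
((4*3 + 6) + 61)*x(-7) = ((4*3 + 6) + 61)*1 = ((12 + 6) + 61)*1 = (18 + 61)*1 = 79*1 = 79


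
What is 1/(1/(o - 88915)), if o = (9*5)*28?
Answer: -87655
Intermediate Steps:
o = 1260 (o = 45*28 = 1260)
1/(1/(o - 88915)) = 1/(1/(1260 - 88915)) = 1/(1/(-87655)) = 1/(-1/87655) = -87655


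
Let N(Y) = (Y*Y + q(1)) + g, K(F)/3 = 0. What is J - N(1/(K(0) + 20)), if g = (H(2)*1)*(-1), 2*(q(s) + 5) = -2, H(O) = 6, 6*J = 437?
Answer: 101797/1200 ≈ 84.831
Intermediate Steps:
J = 437/6 (J = (⅙)*437 = 437/6 ≈ 72.833)
K(F) = 0 (K(F) = 3*0 = 0)
q(s) = -6 (q(s) = -5 + (½)*(-2) = -5 - 1 = -6)
g = -6 (g = (6*1)*(-1) = 6*(-1) = -6)
N(Y) = -12 + Y² (N(Y) = (Y*Y - 6) - 6 = (Y² - 6) - 6 = (-6 + Y²) - 6 = -12 + Y²)
J - N(1/(K(0) + 20)) = 437/6 - (-12 + (1/(0 + 20))²) = 437/6 - (-12 + (1/20)²) = 437/6 - (-12 + 1/400) = 437/6 - 1*(-4799/400) = 437/6 + 4799/400 = 101797/1200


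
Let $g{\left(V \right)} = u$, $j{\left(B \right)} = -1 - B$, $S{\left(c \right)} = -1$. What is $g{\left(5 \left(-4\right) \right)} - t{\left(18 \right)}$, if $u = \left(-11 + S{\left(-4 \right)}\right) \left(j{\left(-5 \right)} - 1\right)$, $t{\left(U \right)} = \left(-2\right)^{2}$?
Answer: $-40$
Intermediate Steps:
$t{\left(U \right)} = 4$
$u = -36$ ($u = \left(-11 - 1\right) \left(\left(-1 - -5\right) - 1\right) = - 12 \left(\left(-1 + 5\right) - 1\right) = - 12 \left(4 - 1\right) = \left(-12\right) 3 = -36$)
$g{\left(V \right)} = -36$
$g{\left(5 \left(-4\right) \right)} - t{\left(18 \right)} = -36 - 4 = -40$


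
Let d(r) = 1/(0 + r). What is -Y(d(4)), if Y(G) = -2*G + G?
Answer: ¼ ≈ 0.25000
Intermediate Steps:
d(r) = 1/r
Y(G) = -G
-Y(d(4)) = -(-1)/4 = -1*(-¼) = ¼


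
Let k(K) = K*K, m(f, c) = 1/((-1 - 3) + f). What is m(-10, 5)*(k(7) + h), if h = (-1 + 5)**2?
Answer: -65/14 ≈ -4.6429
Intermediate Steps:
m(f, c) = 1/(-4 + f)
k(K) = K**2
h = 16 (h = 4**2 = 16)
m(-10, 5)*(k(7) + h) = (7**2 + 16)/(-4 - 10) = (49 + 16)/(-14) = -1/14*65 = -65/14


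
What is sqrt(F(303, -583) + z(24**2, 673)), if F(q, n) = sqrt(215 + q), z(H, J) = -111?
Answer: sqrt(-111 + sqrt(518)) ≈ 9.3936*I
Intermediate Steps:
sqrt(F(303, -583) + z(24**2, 673)) = sqrt(sqrt(215 + 303) - 111) = sqrt(sqrt(518) - 111) = sqrt(-111 + sqrt(518))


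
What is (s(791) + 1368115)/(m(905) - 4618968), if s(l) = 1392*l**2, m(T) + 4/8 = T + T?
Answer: -1744632134/9234317 ≈ -188.93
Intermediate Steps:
m(T) = -1/2 + 2*T (m(T) = -1/2 + (T + T) = -1/2 + 2*T)
(s(791) + 1368115)/(m(905) - 4618968) = (1392*791**2 + 1368115)/((-1/2 + 2*905) - 4618968) = (1392*625681 + 1368115)/((-1/2 + 1810) - 4618968) = (870947952 + 1368115)/(3619/2 - 4618968) = 872316067/(-9234317/2) = 872316067*(-2/9234317) = -1744632134/9234317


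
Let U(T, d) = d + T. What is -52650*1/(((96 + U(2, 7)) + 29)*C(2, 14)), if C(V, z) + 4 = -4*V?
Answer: 8775/268 ≈ 32.743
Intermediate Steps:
C(V, z) = -4 - 4*V
U(T, d) = T + d
-52650*1/(((96 + U(2, 7)) + 29)*C(2, 14)) = -52650*1/((-4 - 4*2)*((96 + (2 + 7)) + 29)) = -52650*1/((-4 - 8)*((96 + 9) + 29)) = -52650*(-1/(12*(105 + 29))) = -52650/((-12*134)) = -52650/(-1608) = -52650*(-1/1608) = 8775/268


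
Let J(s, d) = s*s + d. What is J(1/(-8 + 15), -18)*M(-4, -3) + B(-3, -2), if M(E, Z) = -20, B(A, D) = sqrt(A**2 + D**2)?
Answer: 17620/49 + sqrt(13) ≈ 363.20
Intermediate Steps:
J(s, d) = d + s**2 (J(s, d) = s**2 + d = d + s**2)
J(1/(-8 + 15), -18)*M(-4, -3) + B(-3, -2) = (-18 + (1/(-8 + 15))**2)*(-20) + sqrt((-3)**2 + (-2)**2) = (-18 + (1/7)**2)*(-20) + sqrt(9 + 4) = (-18 + (1/7)**2)*(-20) + sqrt(13) = (-18 + 1/49)*(-20) + sqrt(13) = -881/49*(-20) + sqrt(13) = 17620/49 + sqrt(13)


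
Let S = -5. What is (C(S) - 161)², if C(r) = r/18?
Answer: 8427409/324 ≈ 26011.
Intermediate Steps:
C(r) = r/18 (C(r) = r*(1/18) = r/18)
(C(S) - 161)² = ((1/18)*(-5) - 161)² = (-5/18 - 161)² = (-2903/18)² = 8427409/324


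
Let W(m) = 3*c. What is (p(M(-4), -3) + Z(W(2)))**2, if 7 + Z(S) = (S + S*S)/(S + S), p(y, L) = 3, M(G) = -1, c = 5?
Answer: 16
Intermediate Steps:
W(m) = 15 (W(m) = 3*5 = 15)
Z(S) = -7 + (S + S**2)/(2*S) (Z(S) = -7 + (S + S*S)/(S + S) = -7 + (S + S**2)/((2*S)) = -7 + (S + S**2)*(1/(2*S)) = -7 + (S + S**2)/(2*S))
(p(M(-4), -3) + Z(W(2)))**2 = (3 + (-13/2 + (1/2)*15))**2 = (3 + (-13/2 + 15/2))**2 = (3 + 1)**2 = 4**2 = 16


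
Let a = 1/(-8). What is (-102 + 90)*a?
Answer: 3/2 ≈ 1.5000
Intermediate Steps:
a = -1/8 ≈ -0.12500
(-102 + 90)*a = (-102 + 90)*(-1/8) = -12*(-1/8) = 3/2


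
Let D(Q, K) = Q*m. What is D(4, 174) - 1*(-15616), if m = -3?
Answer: 15604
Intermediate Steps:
D(Q, K) = -3*Q (D(Q, K) = Q*(-3) = -3*Q)
D(4, 174) - 1*(-15616) = -3*4 - 1*(-15616) = -12 + 15616 = 15604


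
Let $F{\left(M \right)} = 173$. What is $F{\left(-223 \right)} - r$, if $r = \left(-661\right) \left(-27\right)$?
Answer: $-17674$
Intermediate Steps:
$r = 17847$
$F{\left(-223 \right)} - r = 173 - 17847 = -17674$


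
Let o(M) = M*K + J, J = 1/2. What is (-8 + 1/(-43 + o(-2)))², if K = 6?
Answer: 763876/11881 ≈ 64.294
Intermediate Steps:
J = ½ ≈ 0.50000
o(M) = ½ + 6*M (o(M) = M*6 + ½ = 6*M + ½ = ½ + 6*M)
(-8 + 1/(-43 + o(-2)))² = (-8 + 1/(-43 + (½ + 6*(-2))))² = (-8 + 1/(-43 + (½ - 12)))² = (-8 + 1/(-43 - 23/2))² = (-8 + 1/(-109/2))² = (-8 - 2/109)² = (-874/109)² = 763876/11881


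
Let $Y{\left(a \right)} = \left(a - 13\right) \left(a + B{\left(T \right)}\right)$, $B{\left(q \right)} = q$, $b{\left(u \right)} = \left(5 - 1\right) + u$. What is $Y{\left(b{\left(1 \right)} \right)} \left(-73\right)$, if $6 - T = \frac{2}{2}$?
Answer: $5840$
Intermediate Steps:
$T = 5$ ($T = 6 - \frac{2}{2} = 6 - 2 \cdot \frac{1}{2} = 6 - 1 = 5$)
$b{\left(u \right)} = 4 + u$
$Y{\left(a \right)} = \left(-13 + a\right) \left(5 + a\right)$ ($Y{\left(a \right)} = \left(a - 13\right) \left(a + 5\right) = \left(-13 + a\right) \left(5 + a\right)$)
$Y{\left(b{\left(1 \right)} \right)} \left(-73\right) = \left(-65 + \left(4 + 1\right)^{2} - 8 \left(4 + 1\right)\right) \left(-73\right) = \left(-65 + 5^{2} - 40\right) \left(-73\right) = \left(-65 + 25 - 40\right) \left(-73\right) = \left(-80\right) \left(-73\right) = 5840$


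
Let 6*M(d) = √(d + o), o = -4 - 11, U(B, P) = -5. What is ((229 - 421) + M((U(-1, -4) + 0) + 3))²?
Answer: (-1152 + I*√17)²/36 ≈ 36864.0 - 263.88*I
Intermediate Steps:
o = -15
M(d) = √(-15 + d)/6 (M(d) = √(d - 15)/6 = √(-15 + d)/6)
((229 - 421) + M((U(-1, -4) + 0) + 3))² = ((229 - 421) + √(-15 + ((-5 + 0) + 3))/6)² = (-192 + √(-15 + (-5 + 3))/6)² = (-192 + √(-15 - 2)/6)² = (-192 + √(-17)/6)² = (-192 + (I*√17)/6)² = (-192 + I*√17/6)²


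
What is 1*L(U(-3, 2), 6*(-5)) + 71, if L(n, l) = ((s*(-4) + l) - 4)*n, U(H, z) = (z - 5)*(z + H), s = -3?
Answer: 5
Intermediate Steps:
U(H, z) = (-5 + z)*(H + z)
L(n, l) = n*(8 + l) (L(n, l) = ((-3*(-4) + l) - 4)*n = ((12 + l) - 4)*n = (8 + l)*n = n*(8 + l))
1*L(U(-3, 2), 6*(-5)) + 71 = 1*((2**2 - 5*(-3) - 5*2 - 3*2)*(8 + 6*(-5))) + 71 = 1*((4 + 15 - 10 - 6)*(8 - 30)) + 71 = 1*(3*(-22)) + 71 = 1*(-66) + 71 = -66 + 71 = 5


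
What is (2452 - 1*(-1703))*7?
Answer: 29085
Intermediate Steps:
(2452 - 1*(-1703))*7 = (2452 + 1703)*7 = 4155*7 = 29085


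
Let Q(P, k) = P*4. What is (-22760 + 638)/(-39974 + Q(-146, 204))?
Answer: 11061/20279 ≈ 0.54544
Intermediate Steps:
Q(P, k) = 4*P
(-22760 + 638)/(-39974 + Q(-146, 204)) = (-22760 + 638)/(-39974 + 4*(-146)) = -22122/(-39974 - 584) = -22122/(-40558) = -22122*(-1/40558) = 11061/20279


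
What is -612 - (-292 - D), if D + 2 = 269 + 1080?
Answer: 1027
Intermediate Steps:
D = 1347 (D = -2 + (269 + 1080) = -2 + 1349 = 1347)
-612 - (-292 - D) = -612 - (-292 - 1*1347) = -612 - (-292 - 1347) = -612 - 1*(-1639) = -612 + 1639 = 1027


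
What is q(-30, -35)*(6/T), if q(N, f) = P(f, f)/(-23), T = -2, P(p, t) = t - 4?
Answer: -117/23 ≈ -5.0870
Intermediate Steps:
P(p, t) = -4 + t
q(N, f) = 4/23 - f/23 (q(N, f) = (-4 + f)/(-23) = (-4 + f)*(-1/23) = 4/23 - f/23)
q(-30, -35)*(6/T) = (4/23 - 1/23*(-35))*(6/(-2)) = (4/23 + 35/23)*(6*(-1/2)) = (39/23)*(-3) = -117/23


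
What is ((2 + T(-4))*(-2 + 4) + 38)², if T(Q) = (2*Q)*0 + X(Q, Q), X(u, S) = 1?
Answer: 1936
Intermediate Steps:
T(Q) = 1 (T(Q) = (2*Q)*0 + 1 = 0 + 1 = 1)
((2 + T(-4))*(-2 + 4) + 38)² = ((2 + 1)*(-2 + 4) + 38)² = (3*2 + 38)² = (6 + 38)² = 44² = 1936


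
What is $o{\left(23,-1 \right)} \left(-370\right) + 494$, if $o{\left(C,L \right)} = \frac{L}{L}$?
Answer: $124$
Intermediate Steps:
$o{\left(C,L \right)} = 1$
$o{\left(23,-1 \right)} \left(-370\right) + 494 = 1 \left(-370\right) + 494 = -370 + 494 = 124$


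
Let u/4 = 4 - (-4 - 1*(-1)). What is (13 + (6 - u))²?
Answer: 81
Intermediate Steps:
u = 28 (u = 4*(4 - (-4 - 1*(-1))) = 4*(4 - (-4 + 1)) = 4*(4 - 1*(-3)) = 4*(4 + 3) = 4*7 = 28)
(13 + (6 - u))² = (13 + (6 - 1*28))² = (13 + (6 - 28))² = (13 - 22)² = (-9)² = 81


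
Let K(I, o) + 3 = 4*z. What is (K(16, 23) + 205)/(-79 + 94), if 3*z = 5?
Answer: 626/45 ≈ 13.911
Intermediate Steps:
z = 5/3 (z = (⅓)*5 = 5/3 ≈ 1.6667)
K(I, o) = 11/3 (K(I, o) = -3 + 4*(5/3) = -3 + 20/3 = 11/3)
(K(16, 23) + 205)/(-79 + 94) = (11/3 + 205)/(-79 + 94) = (626/3)/15 = (626/3)*(1/15) = 626/45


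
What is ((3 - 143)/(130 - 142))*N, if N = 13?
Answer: 455/3 ≈ 151.67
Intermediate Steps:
((3 - 143)/(130 - 142))*N = ((3 - 143)/(130 - 142))*13 = -140/(-12)*13 = -140*(-1/12)*13 = (35/3)*13 = 455/3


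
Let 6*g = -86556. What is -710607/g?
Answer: 710607/14426 ≈ 49.259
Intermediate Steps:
g = -14426 (g = (⅙)*(-86556) = -14426)
-710607/g = -710607/(-14426) = -710607*(-1/14426) = 710607/14426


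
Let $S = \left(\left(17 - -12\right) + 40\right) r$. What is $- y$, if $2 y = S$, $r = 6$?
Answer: $-207$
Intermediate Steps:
$S = 414$ ($S = \left(\left(17 - -12\right) + 40\right) 6 = \left(\left(17 + 12\right) + 40\right) 6 = \left(29 + 40\right) 6 = 69 \cdot 6 = 414$)
$y = 207$ ($y = \frac{1}{2} \cdot 414 = 207$)
$- y = \left(-1\right) 207 = -207$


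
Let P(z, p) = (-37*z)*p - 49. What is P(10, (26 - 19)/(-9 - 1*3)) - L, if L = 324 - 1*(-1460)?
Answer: -9703/6 ≈ -1617.2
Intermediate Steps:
L = 1784 (L = 324 + 1460 = 1784)
P(z, p) = -49 - 37*p*z (P(z, p) = -37*p*z - 49 = -49 - 37*p*z)
P(10, (26 - 19)/(-9 - 1*3)) - L = (-49 - 37*(26 - 19)/(-9 - 1*3)*10) - 1*1784 = (-49 - 37*7/(-9 - 3)*10) - 1784 = (-49 - 37*7/(-12)*10) - 1784 = (-49 - 37*7*(-1/12)*10) - 1784 = (-49 - 37*(-7/12)*10) - 1784 = (-49 + 1295/6) - 1784 = 1001/6 - 1784 = -9703/6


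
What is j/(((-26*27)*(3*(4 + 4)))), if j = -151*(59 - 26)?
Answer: 1661/5616 ≈ 0.29576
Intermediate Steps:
j = -4983 (j = -151*33 = -4983)
j/(((-26*27)*(3*(4 + 4)))) = -4983*(-1/(2106*(4 + 4))) = -4983/((-2106*8)) = -4983/((-702*24)) = -4983/(-16848) = -4983*(-1/16848) = 1661/5616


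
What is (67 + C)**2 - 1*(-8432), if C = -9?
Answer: 11796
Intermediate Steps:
(67 + C)**2 - 1*(-8432) = (67 - 9)**2 - 1*(-8432) = 58**2 + 8432 = 3364 + 8432 = 11796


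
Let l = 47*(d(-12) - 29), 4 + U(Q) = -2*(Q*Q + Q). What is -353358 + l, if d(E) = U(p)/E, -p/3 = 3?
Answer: -1062424/3 ≈ -3.5414e+5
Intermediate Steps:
p = -9 (p = -3*3 = -9)
U(Q) = -4 - 2*Q - 2*Q**2 (U(Q) = -4 - 2*(Q*Q + Q) = -4 - 2*(Q**2 + Q) = -4 - 2*(Q + Q**2) = -4 + (-2*Q - 2*Q**2) = -4 - 2*Q - 2*Q**2)
d(E) = -148/E (d(E) = (-4 - 2*(-9) - 2*(-9)**2)/E = (-4 + 18 - 2*81)/E = (-4 + 18 - 162)/E = -148/E)
l = -2350/3 (l = 47*(-148/(-12) - 29) = 47*(-148*(-1/12) - 29) = 47*(37/3 - 29) = 47*(-50/3) = -2350/3 ≈ -783.33)
-353358 + l = -353358 - 2350/3 = -1062424/3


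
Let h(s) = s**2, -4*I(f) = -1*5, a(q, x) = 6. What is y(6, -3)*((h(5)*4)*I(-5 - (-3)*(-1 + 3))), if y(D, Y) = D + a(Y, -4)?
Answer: 1500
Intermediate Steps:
y(D, Y) = 6 + D (y(D, Y) = D + 6 = 6 + D)
I(f) = 5/4 (I(f) = -(-1)*5/4 = -1/4*(-5) = 5/4)
y(6, -3)*((h(5)*4)*I(-5 - (-3)*(-1 + 3))) = (6 + 6)*((5**2*4)*(5/4)) = 12*((25*4)*(5/4)) = 12*(100*(5/4)) = 12*125 = 1500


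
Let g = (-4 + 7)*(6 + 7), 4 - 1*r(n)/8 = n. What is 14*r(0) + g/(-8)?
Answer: 3545/8 ≈ 443.13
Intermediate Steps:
r(n) = 32 - 8*n
g = 39 (g = 3*13 = 39)
14*r(0) + g/(-8) = 14*(32 - 8*0) + 39/(-8) = 14*(32 + 0) + 39*(-⅛) = 14*32 - 39/8 = 448 - 39/8 = 3545/8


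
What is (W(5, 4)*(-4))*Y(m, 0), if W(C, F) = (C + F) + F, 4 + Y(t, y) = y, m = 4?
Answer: 208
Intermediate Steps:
Y(t, y) = -4 + y
W(C, F) = C + 2*F
(W(5, 4)*(-4))*Y(m, 0) = ((5 + 2*4)*(-4))*(-4 + 0) = ((5 + 8)*(-4))*(-4) = (13*(-4))*(-4) = -52*(-4) = 208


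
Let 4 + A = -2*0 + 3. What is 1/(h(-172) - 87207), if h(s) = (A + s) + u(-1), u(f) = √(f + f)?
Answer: -43690/3817632201 - I*√2/7635264402 ≈ -1.1444e-5 - 1.8522e-10*I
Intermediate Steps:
u(f) = √2*√f (u(f) = √(2*f) = √2*√f)
A = -1 (A = -4 + (-2*0 + 3) = -4 + (0 + 3) = -4 + 3 = -1)
h(s) = -1 + s + I*√2 (h(s) = (-1 + s) + √2*√(-1) = (-1 + s) + √2*I = (-1 + s) + I*√2 = -1 + s + I*√2)
1/(h(-172) - 87207) = 1/((-1 - 172 + I*√2) - 87207) = 1/((-173 + I*√2) - 87207) = 1/(-87380 + I*√2)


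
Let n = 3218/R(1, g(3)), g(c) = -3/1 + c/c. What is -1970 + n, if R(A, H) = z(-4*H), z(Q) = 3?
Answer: -2692/3 ≈ -897.33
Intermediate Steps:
g(c) = -2 (g(c) = -3*1 + 1 = -3 + 1 = -2)
R(A, H) = 3
n = 3218/3 ≈ 1072.7
-1970 + n = -1970 + 3218/3 = -2692/3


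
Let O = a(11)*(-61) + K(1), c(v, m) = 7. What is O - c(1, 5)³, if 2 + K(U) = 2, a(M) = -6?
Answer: 23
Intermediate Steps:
K(U) = 0 (K(U) = -2 + 2 = 0)
O = 366 (O = -6*(-61) + 0 = 366 + 0 = 366)
O - c(1, 5)³ = 366 - 1*7³ = 366 - 1*343 = 366 - 343 = 23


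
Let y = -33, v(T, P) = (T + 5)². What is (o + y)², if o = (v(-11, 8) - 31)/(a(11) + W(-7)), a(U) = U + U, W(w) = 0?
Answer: 519841/484 ≈ 1074.1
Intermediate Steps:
v(T, P) = (5 + T)²
a(U) = 2*U
o = 5/22 (o = ((5 - 11)² - 31)/(2*11 + 0) = ((-6)² - 31)/(22 + 0) = (36 - 31)/22 = 5*(1/22) = 5/22 ≈ 0.22727)
(o + y)² = (5/22 - 33)² = (-721/22)² = 519841/484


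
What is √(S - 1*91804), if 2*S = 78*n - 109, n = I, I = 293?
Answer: 43*I*√174/2 ≈ 283.6*I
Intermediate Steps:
n = 293
S = 22745/2 (S = (78*293 - 109)/2 = (22854 - 109)/2 = (½)*22745 = 22745/2 ≈ 11373.)
√(S - 1*91804) = √(22745/2 - 1*91804) = √(22745/2 - 91804) = √(-160863/2) = 43*I*√174/2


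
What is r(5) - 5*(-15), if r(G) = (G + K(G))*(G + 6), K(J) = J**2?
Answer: 405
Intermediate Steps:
r(G) = (6 + G)*(G + G**2) (r(G) = (G + G**2)*(G + 6) = (G + G**2)*(6 + G) = (6 + G)*(G + G**2))
r(5) - 5*(-15) = 5*(6 + 5**2 + 7*5) - 5*(-15) = 5*(6 + 25 + 35) + 75 = 5*66 + 75 = 330 + 75 = 405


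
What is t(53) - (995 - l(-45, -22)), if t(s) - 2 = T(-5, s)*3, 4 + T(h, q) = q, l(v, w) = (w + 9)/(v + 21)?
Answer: -20291/24 ≈ -845.46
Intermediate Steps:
l(v, w) = (9 + w)/(21 + v)
T(h, q) = -4 + q
t(s) = -10 + 3*s (t(s) = 2 + (-4 + s)*3 = 2 + (-12 + 3*s) = -10 + 3*s)
t(53) - (995 - l(-45, -22)) = (-10 + 3*53) - (995 - (9 - 22)/(21 - 45)) = (-10 + 159) - (995 - (-13)/(-24)) = 149 - (995 - (-1)*(-13)/24) = 149 - (995 - 1*13/24) = 149 - (995 - 13/24) = 149 - 1*23867/24 = 149 - 23867/24 = -20291/24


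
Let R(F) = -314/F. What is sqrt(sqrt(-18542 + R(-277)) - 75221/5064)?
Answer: sqrt(-7306886249994 + 3551707296*I*sqrt(355655535))/701364 ≈ 7.814 + 8.7128*I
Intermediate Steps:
sqrt(sqrt(-18542 + R(-277)) - 75221/5064) = sqrt(sqrt(-18542 - 314/(-277)) - 75221/5064) = sqrt(sqrt(-18542 - 314*(-1/277)) - 75221*1/5064) = sqrt(sqrt(-18542 + 314/277) - 75221/5064) = sqrt(sqrt(-5135820/277) - 75221/5064) = sqrt(2*I*sqrt(355655535)/277 - 75221/5064) = sqrt(-75221/5064 + 2*I*sqrt(355655535)/277)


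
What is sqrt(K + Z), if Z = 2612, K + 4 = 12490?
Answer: sqrt(15098) ≈ 122.87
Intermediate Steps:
K = 12486 (K = -4 + 12490 = 12486)
sqrt(K + Z) = sqrt(12486 + 2612) = sqrt(15098)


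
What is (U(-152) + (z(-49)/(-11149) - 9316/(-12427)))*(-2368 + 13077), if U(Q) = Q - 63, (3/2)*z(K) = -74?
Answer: -56096532883199/24449757 ≈ -2.2944e+6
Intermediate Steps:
z(K) = -148/3 (z(K) = (2/3)*(-74) = -148/3)
U(Q) = -63 + Q
(U(-152) + (z(-49)/(-11149) - 9316/(-12427)))*(-2368 + 13077) = ((-63 - 152) + (-148/3/(-11149) - 9316/(-12427)))*(-2368 + 13077) = (-215 + (-148/3*(-1/11149) - 9316*(-1/12427)))*10709 = (-215 + (148/33447 + 548/731))*10709 = (-215 + 18437144/24449757)*10709 = -5238260611/24449757*10709 = -56096532883199/24449757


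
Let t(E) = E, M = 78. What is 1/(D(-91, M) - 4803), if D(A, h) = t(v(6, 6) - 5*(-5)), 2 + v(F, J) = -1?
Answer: -1/4781 ≈ -0.00020916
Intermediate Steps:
v(F, J) = -3 (v(F, J) = -2 - 1 = -3)
D(A, h) = 22 (D(A, h) = -3 - 5*(-5) = -3 + 25 = 22)
1/(D(-91, M) - 4803) = 1/(22 - 4803) = 1/(-4781) = -1/4781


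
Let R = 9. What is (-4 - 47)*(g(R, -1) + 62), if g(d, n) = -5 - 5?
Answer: -2652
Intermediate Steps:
g(d, n) = -10
(-4 - 47)*(g(R, -1) + 62) = (-4 - 47)*(-10 + 62) = -51*52 = -2652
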